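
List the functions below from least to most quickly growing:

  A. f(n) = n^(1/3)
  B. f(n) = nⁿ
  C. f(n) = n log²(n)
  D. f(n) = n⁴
A < C < D < B

Comparing growth rates:
A = n^(1/3) is O(n^(1/3))
C = n log²(n) is O(n log² n)
D = n⁴ is O(n⁴)
B = nⁿ is O(nⁿ)

Therefore, the order from slowest to fastest is: A < C < D < B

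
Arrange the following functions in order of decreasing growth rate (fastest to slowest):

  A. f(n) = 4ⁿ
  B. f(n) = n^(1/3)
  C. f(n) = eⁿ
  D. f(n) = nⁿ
D > A > C > B

Comparing growth rates:
D = nⁿ is O(nⁿ)
A = 4ⁿ is O(4ⁿ)
C = eⁿ is O(eⁿ)
B = n^(1/3) is O(n^(1/3))

Therefore, the order from fastest to slowest is: D > A > C > B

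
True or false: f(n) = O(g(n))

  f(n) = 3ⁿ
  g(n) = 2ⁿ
False

f(n) = 3ⁿ is O(3ⁿ), and g(n) = 2ⁿ is O(2ⁿ).
Since O(3ⁿ) grows faster than O(2ⁿ), f(n) = O(g(n)) is false.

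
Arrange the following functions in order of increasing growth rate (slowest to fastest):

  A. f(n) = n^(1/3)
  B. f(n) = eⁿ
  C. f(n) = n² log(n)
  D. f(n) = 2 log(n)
D < A < C < B

Comparing growth rates:
D = 2 log(n) is O(log n)
A = n^(1/3) is O(n^(1/3))
C = n² log(n) is O(n² log n)
B = eⁿ is O(eⁿ)

Therefore, the order from slowest to fastest is: D < A < C < B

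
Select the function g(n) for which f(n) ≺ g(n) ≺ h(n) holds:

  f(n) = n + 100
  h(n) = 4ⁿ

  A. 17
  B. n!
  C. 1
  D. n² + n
D

We need g(n) with n + 100 = o(g(n)) and g(n) = o(4ⁿ), i.e. O(n) ≺ g ≺ O(4ⁿ).
Check each option:
  A. 17 — O(1) does not grow strictly faster than f(n)
  B. n! — O(n!) does not grow strictly slower than h(n)
  C. 1 — O(1) does not grow strictly faster than f(n)
  D. n² + n — O(n²) is strictly between O(n) and O(4ⁿ) ✓

Only option D (n² + n) lies strictly between.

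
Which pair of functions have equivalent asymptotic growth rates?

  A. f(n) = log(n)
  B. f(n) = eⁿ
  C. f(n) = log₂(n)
A and C

Examining each function:
  A. log(n) is O(log n)
  B. eⁿ is O(eⁿ)
  C. log₂(n) is O(log n)

Functions A and C both have the same complexity class.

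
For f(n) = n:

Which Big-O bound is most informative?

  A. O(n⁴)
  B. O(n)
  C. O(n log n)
B

f(n) = n is O(n).
All listed options are valid Big-O bounds (upper bounds),
but O(n) is the tightest (smallest valid bound).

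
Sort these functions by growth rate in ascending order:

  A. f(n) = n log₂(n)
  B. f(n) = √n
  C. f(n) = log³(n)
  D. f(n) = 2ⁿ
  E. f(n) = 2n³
C < B < A < E < D

Comparing growth rates:
C = log³(n) is O(log³ n)
B = √n is O(√n)
A = n log₂(n) is O(n log n)
E = 2n³ is O(n³)
D = 2ⁿ is O(2ⁿ)

Therefore, the order from slowest to fastest is: C < B < A < E < D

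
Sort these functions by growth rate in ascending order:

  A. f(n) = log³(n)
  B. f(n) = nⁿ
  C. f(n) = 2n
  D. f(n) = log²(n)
D < A < C < B

Comparing growth rates:
D = log²(n) is O(log² n)
A = log³(n) is O(log³ n)
C = 2n is O(n)
B = nⁿ is O(nⁿ)

Therefore, the order from slowest to fastest is: D < A < C < B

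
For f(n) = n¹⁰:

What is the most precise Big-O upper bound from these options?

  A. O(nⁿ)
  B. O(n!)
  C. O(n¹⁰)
C

f(n) = n¹⁰ is O(n¹⁰).
All listed options are valid Big-O bounds (upper bounds),
but O(n¹⁰) is the tightest (smallest valid bound).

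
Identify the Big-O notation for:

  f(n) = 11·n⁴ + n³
O(n⁴)

The dominant term in 11·n⁴ + n³ is 11·n⁴, which is Θ(n⁴).
Lower-order terms (n³) are asymptotically negligible.
Constants are absorbed, so the tightest bound is O(n⁴).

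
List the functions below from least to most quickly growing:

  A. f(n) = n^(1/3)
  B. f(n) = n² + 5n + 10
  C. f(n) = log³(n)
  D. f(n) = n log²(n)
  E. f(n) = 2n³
C < A < D < B < E

Comparing growth rates:
C = log³(n) is O(log³ n)
A = n^(1/3) is O(n^(1/3))
D = n log²(n) is O(n log² n)
B = n² + 5n + 10 is O(n²)
E = 2n³ is O(n³)

Therefore, the order from slowest to fastest is: C < A < D < B < E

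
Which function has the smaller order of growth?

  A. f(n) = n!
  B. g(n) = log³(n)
B

f(n) = n! is O(n!), while g(n) = log³(n) is O(log³ n).
Since O(log³ n) grows slower than O(n!), g(n) is dominated.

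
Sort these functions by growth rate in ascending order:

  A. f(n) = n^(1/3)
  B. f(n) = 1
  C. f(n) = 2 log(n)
B < C < A

Comparing growth rates:
B = 1 is O(1)
C = 2 log(n) is O(log n)
A = n^(1/3) is O(n^(1/3))

Therefore, the order from slowest to fastest is: B < C < A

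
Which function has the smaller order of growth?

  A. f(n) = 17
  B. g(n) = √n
A

f(n) = 17 is O(1), while g(n) = √n is O(√n).
Since O(1) grows slower than O(√n), f(n) is dominated.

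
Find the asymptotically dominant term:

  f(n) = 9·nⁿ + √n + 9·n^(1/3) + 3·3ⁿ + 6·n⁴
9·nⁿ

Looking at each term:
  - 9·nⁿ is O(nⁿ)
  - √n is O(√n)
  - 9·n^(1/3) is O(n^(1/3))
  - 3·3ⁿ is O(3ⁿ)
  - 6·n⁴ is O(n⁴)

The term 9·nⁿ (O(nⁿ)) grows fastest and dominates all others.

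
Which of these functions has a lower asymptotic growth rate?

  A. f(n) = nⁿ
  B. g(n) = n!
B

f(n) = nⁿ is O(nⁿ), while g(n) = n! is O(n!).
Since O(n!) grows slower than O(nⁿ), g(n) is dominated.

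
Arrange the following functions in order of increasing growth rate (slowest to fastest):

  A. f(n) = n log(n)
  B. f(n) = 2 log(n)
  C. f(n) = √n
B < C < A

Comparing growth rates:
B = 2 log(n) is O(log n)
C = √n is O(√n)
A = n log(n) is O(n log n)

Therefore, the order from slowest to fastest is: B < C < A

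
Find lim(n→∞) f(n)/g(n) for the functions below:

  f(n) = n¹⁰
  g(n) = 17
∞

Since n¹⁰ (O(n¹⁰)) grows faster than 17 (O(1)),
the ratio f(n)/g(n) → ∞ as n → ∞.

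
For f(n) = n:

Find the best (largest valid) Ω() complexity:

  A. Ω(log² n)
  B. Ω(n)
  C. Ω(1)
B

f(n) = n is Ω(n).
All listed options are valid Big-Ω bounds (lower bounds),
but Ω(n) is the tightest (largest valid bound).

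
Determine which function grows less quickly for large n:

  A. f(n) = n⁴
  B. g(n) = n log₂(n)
B

f(n) = n⁴ is O(n⁴), while g(n) = n log₂(n) is O(n log n).
Since O(n log n) grows slower than O(n⁴), g(n) is dominated.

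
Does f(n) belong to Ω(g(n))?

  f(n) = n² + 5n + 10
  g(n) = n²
True

f(n) = n² + 5n + 10 and g(n) = n² are both O(n²).
Big-Ω permits equal growth rates (f ≥ c·g for some c > 0), so f(n) = Ω(g(n)) is true.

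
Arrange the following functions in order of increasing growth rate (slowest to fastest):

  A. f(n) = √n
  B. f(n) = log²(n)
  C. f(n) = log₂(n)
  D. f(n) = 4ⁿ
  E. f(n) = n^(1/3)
C < B < E < A < D

Comparing growth rates:
C = log₂(n) is O(log n)
B = log²(n) is O(log² n)
E = n^(1/3) is O(n^(1/3))
A = √n is O(√n)
D = 4ⁿ is O(4ⁿ)

Therefore, the order from slowest to fastest is: C < B < E < A < D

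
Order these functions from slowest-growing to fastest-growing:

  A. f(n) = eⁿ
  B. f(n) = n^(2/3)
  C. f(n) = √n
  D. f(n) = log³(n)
D < C < B < A

Comparing growth rates:
D = log³(n) is O(log³ n)
C = √n is O(√n)
B = n^(2/3) is O(n^(2/3))
A = eⁿ is O(eⁿ)

Therefore, the order from slowest to fastest is: D < C < B < A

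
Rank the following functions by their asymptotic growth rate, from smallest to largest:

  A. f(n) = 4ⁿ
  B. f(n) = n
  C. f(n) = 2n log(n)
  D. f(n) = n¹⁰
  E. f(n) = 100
E < B < C < D < A

Comparing growth rates:
E = 100 is O(1)
B = n is O(n)
C = 2n log(n) is O(n log n)
D = n¹⁰ is O(n¹⁰)
A = 4ⁿ is O(4ⁿ)

Therefore, the order from slowest to fastest is: E < B < C < D < A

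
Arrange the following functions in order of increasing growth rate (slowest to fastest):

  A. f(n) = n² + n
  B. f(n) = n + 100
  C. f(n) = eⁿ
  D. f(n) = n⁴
B < A < D < C

Comparing growth rates:
B = n + 100 is O(n)
A = n² + n is O(n²)
D = n⁴ is O(n⁴)
C = eⁿ is O(eⁿ)

Therefore, the order from slowest to fastest is: B < A < D < C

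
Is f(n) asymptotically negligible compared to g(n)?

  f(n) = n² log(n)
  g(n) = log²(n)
False

f(n) = n² log(n) is O(n² log n), and g(n) = log²(n) is O(log² n).
Since O(n² log n) grows faster than or equal to O(log² n), f(n) = o(g(n)) is false.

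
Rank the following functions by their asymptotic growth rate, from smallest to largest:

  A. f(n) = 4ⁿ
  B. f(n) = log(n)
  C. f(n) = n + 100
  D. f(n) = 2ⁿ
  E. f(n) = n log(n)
B < C < E < D < A

Comparing growth rates:
B = log(n) is O(log n)
C = n + 100 is O(n)
E = n log(n) is O(n log n)
D = 2ⁿ is O(2ⁿ)
A = 4ⁿ is O(4ⁿ)

Therefore, the order from slowest to fastest is: B < C < E < D < A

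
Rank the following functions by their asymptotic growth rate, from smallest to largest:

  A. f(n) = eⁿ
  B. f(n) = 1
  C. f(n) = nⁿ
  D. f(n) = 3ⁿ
B < A < D < C

Comparing growth rates:
B = 1 is O(1)
A = eⁿ is O(eⁿ)
D = 3ⁿ is O(3ⁿ)
C = nⁿ is O(nⁿ)

Therefore, the order from slowest to fastest is: B < A < D < C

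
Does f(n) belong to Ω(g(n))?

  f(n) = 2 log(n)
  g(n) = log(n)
True

f(n) = 2 log(n) and g(n) = log(n) are both O(log n).
Big-Ω permits equal growth rates (f ≥ c·g for some c > 0), so f(n) = Ω(g(n)) is true.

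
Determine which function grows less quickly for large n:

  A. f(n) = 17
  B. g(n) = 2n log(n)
A

f(n) = 17 is O(1), while g(n) = 2n log(n) is O(n log n).
Since O(1) grows slower than O(n log n), f(n) is dominated.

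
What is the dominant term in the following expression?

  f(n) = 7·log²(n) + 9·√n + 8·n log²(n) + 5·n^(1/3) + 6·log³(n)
8·n log²(n)

Looking at each term:
  - 7·log²(n) is O(log² n)
  - 9·√n is O(√n)
  - 8·n log²(n) is O(n log² n)
  - 5·n^(1/3) is O(n^(1/3))
  - 6·log³(n) is O(log³ n)

The term 8·n log²(n) (O(n log² n)) grows fastest and dominates all others.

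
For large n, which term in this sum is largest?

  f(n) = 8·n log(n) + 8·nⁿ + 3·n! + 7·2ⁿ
8·nⁿ

Looking at each term:
  - 8·n log(n) is O(n log n)
  - 8·nⁿ is O(nⁿ)
  - 3·n! is O(n!)
  - 7·2ⁿ is O(2ⁿ)

The term 8·nⁿ (O(nⁿ)) grows fastest and dominates all others.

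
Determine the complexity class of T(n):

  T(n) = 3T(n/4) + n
Θ(n)

Master Theorem: a = 3, b = 4, f(n) = n.
Compute the critical exponent d = log₄(3) = 0.792.
Compare f(n) = Θ(n) against n^d:
  k = 1 > d = 0.792, so f(n) = Ω(n^(d+ε)) — Case 3.
  Regularity: a·(n/b)^1/n^1 = a/b^1 = 3/4 < 1 ✓.
  The top-level work dominates: T(n) = Θ(f(n)) = Θ(n).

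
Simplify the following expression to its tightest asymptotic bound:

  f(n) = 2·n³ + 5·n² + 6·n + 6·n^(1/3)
Θ(n³)

Order the terms by growth rate: 6·n^(1/3) ≺ 6·n ≺ 5·n² ≺ 2·n³.
The fastest-growing term 2·n³ dominates as n → ∞; dropping its constant factor gives Θ(n³).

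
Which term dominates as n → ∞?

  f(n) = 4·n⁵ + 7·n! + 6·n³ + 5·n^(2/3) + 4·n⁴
7·n!

Looking at each term:
  - 4·n⁵ is O(n⁵)
  - 7·n! is O(n!)
  - 6·n³ is O(n³)
  - 5·n^(2/3) is O(n^(2/3))
  - 4·n⁴ is O(n⁴)

The term 7·n! (O(n!)) grows fastest and dominates all others.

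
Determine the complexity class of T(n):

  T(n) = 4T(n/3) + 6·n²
Θ(n²)

Master Theorem: a = 4, b = 3, f(n) = 6·n².
Compute the critical exponent d = log₃(4) = 1.262.
Compare f(n) = Θ(n²) against n^d:
  k = 2 > d = 1.262, so f(n) = Ω(n^(d+ε)) — Case 3.
  Regularity: a·(n/b)^2/n^2 = a/b^2 = 4/9 < 1 ✓.
  The top-level work dominates: T(n) = Θ(f(n)) = Θ(n²).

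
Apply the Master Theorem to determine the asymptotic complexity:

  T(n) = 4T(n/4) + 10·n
Θ(n log n)

Master Theorem: a = 4, b = 4, f(n) = 10·n.
Compute the critical exponent d = log₄(4) = 1.
Compare f(n) = Θ(n) against n^d:
  k = 1 = d, so f(n) = Θ(n^d) — Case 2.
  Work is balanced across levels: T(n) = Θ(n^d log n) = Θ(n log n).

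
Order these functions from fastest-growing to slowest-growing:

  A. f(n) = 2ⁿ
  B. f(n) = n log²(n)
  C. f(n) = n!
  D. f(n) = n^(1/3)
C > A > B > D

Comparing growth rates:
C = n! is O(n!)
A = 2ⁿ is O(2ⁿ)
B = n log²(n) is O(n log² n)
D = n^(1/3) is O(n^(1/3))

Therefore, the order from fastest to slowest is: C > A > B > D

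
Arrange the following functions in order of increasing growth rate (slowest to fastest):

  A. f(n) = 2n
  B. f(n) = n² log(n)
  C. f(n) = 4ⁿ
A < B < C

Comparing growth rates:
A = 2n is O(n)
B = n² log(n) is O(n² log n)
C = 4ⁿ is O(4ⁿ)

Therefore, the order from slowest to fastest is: A < B < C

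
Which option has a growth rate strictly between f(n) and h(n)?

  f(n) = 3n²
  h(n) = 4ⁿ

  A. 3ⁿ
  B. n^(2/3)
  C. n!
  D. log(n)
A

We need g(n) with 3n² = o(g(n)) and g(n) = o(4ⁿ), i.e. O(n²) ≺ g ≺ O(4ⁿ).
Check each option:
  A. 3ⁿ — O(3ⁿ) is strictly between O(n²) and O(4ⁿ) ✓
  B. n^(2/3) — O(n^(2/3)) does not grow strictly faster than f(n)
  C. n! — O(n!) does not grow strictly slower than h(n)
  D. log(n) — O(log n) does not grow strictly faster than f(n)

Only option A (3ⁿ) lies strictly between.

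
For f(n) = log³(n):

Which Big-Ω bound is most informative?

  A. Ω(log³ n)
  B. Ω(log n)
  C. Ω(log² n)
A

f(n) = log³(n) is Ω(log³ n).
All listed options are valid Big-Ω bounds (lower bounds),
but Ω(log³ n) is the tightest (largest valid bound).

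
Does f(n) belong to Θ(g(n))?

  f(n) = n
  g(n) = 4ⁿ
False

f(n) = n is O(n), and g(n) = 4ⁿ is O(4ⁿ).
Since they have different growth rates, f(n) = Θ(g(n)) is false.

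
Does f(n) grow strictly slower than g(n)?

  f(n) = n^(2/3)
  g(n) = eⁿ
True

f(n) = n^(2/3) is O(n^(2/3)), and g(n) = eⁿ is O(eⁿ).
Since O(n^(2/3)) grows strictly slower than O(eⁿ), f(n) = o(g(n)) is true.
This means lim(n→∞) f(n)/g(n) = 0.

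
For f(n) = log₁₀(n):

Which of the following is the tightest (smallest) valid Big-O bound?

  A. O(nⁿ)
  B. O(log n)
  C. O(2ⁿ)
B

f(n) = log₁₀(n) is O(log n).
All listed options are valid Big-O bounds (upper bounds),
but O(log n) is the tightest (smallest valid bound).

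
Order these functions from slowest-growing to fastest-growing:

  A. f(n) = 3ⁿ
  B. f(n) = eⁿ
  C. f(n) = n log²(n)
C < B < A

Comparing growth rates:
C = n log²(n) is O(n log² n)
B = eⁿ is O(eⁿ)
A = 3ⁿ is O(3ⁿ)

Therefore, the order from slowest to fastest is: C < B < A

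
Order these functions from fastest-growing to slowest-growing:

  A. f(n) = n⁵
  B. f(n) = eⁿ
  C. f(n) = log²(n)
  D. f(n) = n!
D > B > A > C

Comparing growth rates:
D = n! is O(n!)
B = eⁿ is O(eⁿ)
A = n⁵ is O(n⁵)
C = log²(n) is O(log² n)

Therefore, the order from fastest to slowest is: D > B > A > C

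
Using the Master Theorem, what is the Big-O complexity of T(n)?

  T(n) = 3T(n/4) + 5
Θ(n^log₄(3))

Master Theorem: a = 3, b = 4, f(n) = 5.
Compute the critical exponent d = log₄(3) = 0.792.
Compare f(n) = Θ(1) against n^d:
  k = 0 < d = 0.792, so f(n) = O(n^(d-ε)) — Case 1.
  The recursion cost dominates: T(n) = Θ(n^d) = Θ(n^log₄(3)).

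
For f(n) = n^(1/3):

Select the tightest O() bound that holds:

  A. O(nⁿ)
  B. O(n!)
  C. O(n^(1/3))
C

f(n) = n^(1/3) is O(n^(1/3)).
All listed options are valid Big-O bounds (upper bounds),
but O(n^(1/3)) is the tightest (smallest valid bound).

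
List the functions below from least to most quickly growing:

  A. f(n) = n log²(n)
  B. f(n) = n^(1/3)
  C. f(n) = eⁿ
B < A < C

Comparing growth rates:
B = n^(1/3) is O(n^(1/3))
A = n log²(n) is O(n log² n)
C = eⁿ is O(eⁿ)

Therefore, the order from slowest to fastest is: B < A < C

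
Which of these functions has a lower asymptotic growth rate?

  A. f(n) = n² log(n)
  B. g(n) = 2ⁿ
A

f(n) = n² log(n) is O(n² log n), while g(n) = 2ⁿ is O(2ⁿ).
Since O(n² log n) grows slower than O(2ⁿ), f(n) is dominated.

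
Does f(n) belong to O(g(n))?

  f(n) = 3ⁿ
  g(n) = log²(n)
False

f(n) = 3ⁿ is O(3ⁿ), and g(n) = log²(n) is O(log² n).
Since O(3ⁿ) grows faster than O(log² n), f(n) = O(g(n)) is false.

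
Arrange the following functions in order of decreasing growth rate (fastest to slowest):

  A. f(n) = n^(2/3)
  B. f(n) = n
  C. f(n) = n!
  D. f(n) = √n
C > B > A > D

Comparing growth rates:
C = n! is O(n!)
B = n is O(n)
A = n^(2/3) is O(n^(2/3))
D = √n is O(√n)

Therefore, the order from fastest to slowest is: C > B > A > D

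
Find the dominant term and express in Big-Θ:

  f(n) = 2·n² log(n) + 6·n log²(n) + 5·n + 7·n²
Θ(n² log n)

Order the terms by growth rate: 5·n ≺ 6·n log²(n) ≺ 7·n² ≺ 2·n² log(n).
The fastest-growing term 2·n² log(n) dominates as n → ∞; dropping its constant factor gives Θ(n² log n).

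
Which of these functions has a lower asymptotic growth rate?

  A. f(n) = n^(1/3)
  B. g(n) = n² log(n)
A

f(n) = n^(1/3) is O(n^(1/3)), while g(n) = n² log(n) is O(n² log n).
Since O(n^(1/3)) grows slower than O(n² log n), f(n) is dominated.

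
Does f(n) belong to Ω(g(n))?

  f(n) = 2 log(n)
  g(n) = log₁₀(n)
True

f(n) = 2 log(n) and g(n) = log₁₀(n) are both O(log n).
Big-Ω permits equal growth rates (f ≥ c·g for some c > 0), so f(n) = Ω(g(n)) is true.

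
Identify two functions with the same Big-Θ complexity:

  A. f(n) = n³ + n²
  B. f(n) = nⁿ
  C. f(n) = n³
A and C

Examining each function:
  A. n³ + n² is O(n³)
  B. nⁿ is O(nⁿ)
  C. n³ is O(n³)

Functions A and C both have the same complexity class.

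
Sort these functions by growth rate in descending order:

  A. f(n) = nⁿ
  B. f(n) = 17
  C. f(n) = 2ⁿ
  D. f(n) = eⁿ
A > D > C > B

Comparing growth rates:
A = nⁿ is O(nⁿ)
D = eⁿ is O(eⁿ)
C = 2ⁿ is O(2ⁿ)
B = 17 is O(1)

Therefore, the order from fastest to slowest is: A > D > C > B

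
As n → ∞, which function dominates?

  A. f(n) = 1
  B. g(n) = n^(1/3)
B

f(n) = 1 is O(1), while g(n) = n^(1/3) is O(n^(1/3)).
Since O(n^(1/3)) grows faster than O(1), g(n) dominates.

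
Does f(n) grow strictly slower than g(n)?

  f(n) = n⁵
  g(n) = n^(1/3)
False

f(n) = n⁵ is O(n⁵), and g(n) = n^(1/3) is O(n^(1/3)).
Since O(n⁵) grows faster than or equal to O(n^(1/3)), f(n) = o(g(n)) is false.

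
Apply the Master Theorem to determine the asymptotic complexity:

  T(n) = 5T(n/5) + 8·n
Θ(n log n)

Master Theorem: a = 5, b = 5, f(n) = 8·n.
Compute the critical exponent d = log₅(5) = 1.
Compare f(n) = Θ(n) against n^d:
  k = 1 = d, so f(n) = Θ(n^d) — Case 2.
  Work is balanced across levels: T(n) = Θ(n^d log n) = Θ(n log n).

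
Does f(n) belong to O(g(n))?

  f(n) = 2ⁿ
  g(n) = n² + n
False

f(n) = 2ⁿ is O(2ⁿ), and g(n) = n² + n is O(n²).
Since O(2ⁿ) grows faster than O(n²), f(n) = O(g(n)) is false.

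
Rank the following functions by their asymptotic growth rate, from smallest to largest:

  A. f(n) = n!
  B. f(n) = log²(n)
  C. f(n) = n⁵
B < C < A

Comparing growth rates:
B = log²(n) is O(log² n)
C = n⁵ is O(n⁵)
A = n! is O(n!)

Therefore, the order from slowest to fastest is: B < C < A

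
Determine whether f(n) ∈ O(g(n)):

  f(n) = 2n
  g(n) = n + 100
True

f(n) = 2n and g(n) = n + 100 are both O(n).
Big-O permits equal growth rates (f ≤ c·g for some c), so f(n) = O(g(n)) is true.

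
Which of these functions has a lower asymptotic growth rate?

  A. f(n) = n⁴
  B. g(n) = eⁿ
A

f(n) = n⁴ is O(n⁴), while g(n) = eⁿ is O(eⁿ).
Since O(n⁴) grows slower than O(eⁿ), f(n) is dominated.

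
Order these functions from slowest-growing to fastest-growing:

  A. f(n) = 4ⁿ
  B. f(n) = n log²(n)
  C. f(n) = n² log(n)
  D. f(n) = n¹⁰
B < C < D < A

Comparing growth rates:
B = n log²(n) is O(n log² n)
C = n² log(n) is O(n² log n)
D = n¹⁰ is O(n¹⁰)
A = 4ⁿ is O(4ⁿ)

Therefore, the order from slowest to fastest is: B < C < D < A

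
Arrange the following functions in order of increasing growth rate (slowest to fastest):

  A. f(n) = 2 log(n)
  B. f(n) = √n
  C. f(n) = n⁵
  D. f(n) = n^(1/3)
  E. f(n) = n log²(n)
A < D < B < E < C

Comparing growth rates:
A = 2 log(n) is O(log n)
D = n^(1/3) is O(n^(1/3))
B = √n is O(√n)
E = n log²(n) is O(n log² n)
C = n⁵ is O(n⁵)

Therefore, the order from slowest to fastest is: A < D < B < E < C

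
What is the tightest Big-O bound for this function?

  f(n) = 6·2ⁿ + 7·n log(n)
O(2ⁿ)

The dominant term in 6·2ⁿ + 7·n log(n) is 6·2ⁿ, which is Θ(2ⁿ).
Lower-order terms (7·n log(n)) are asymptotically negligible.
Constants are absorbed, so the tightest bound is O(2ⁿ).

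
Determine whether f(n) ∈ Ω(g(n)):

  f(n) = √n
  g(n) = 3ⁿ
False

f(n) = √n is O(√n), and g(n) = 3ⁿ is O(3ⁿ).
Since O(√n) grows slower than O(3ⁿ), f(n) = Ω(g(n)) is false.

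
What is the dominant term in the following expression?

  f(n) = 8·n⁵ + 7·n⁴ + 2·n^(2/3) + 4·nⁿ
4·nⁿ

Looking at each term:
  - 8·n⁵ is O(n⁵)
  - 7·n⁴ is O(n⁴)
  - 2·n^(2/3) is O(n^(2/3))
  - 4·nⁿ is O(nⁿ)

The term 4·nⁿ (O(nⁿ)) grows fastest and dominates all others.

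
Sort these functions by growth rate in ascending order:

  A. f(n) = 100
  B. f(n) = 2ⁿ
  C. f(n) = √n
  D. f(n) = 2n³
A < C < D < B

Comparing growth rates:
A = 100 is O(1)
C = √n is O(√n)
D = 2n³ is O(n³)
B = 2ⁿ is O(2ⁿ)

Therefore, the order from slowest to fastest is: A < C < D < B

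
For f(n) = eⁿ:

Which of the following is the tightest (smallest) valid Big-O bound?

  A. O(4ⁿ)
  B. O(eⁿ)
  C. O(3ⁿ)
B

f(n) = eⁿ is O(eⁿ).
All listed options are valid Big-O bounds (upper bounds),
but O(eⁿ) is the tightest (smallest valid bound).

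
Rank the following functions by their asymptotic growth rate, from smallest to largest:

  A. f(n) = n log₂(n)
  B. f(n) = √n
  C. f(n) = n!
B < A < C

Comparing growth rates:
B = √n is O(√n)
A = n log₂(n) is O(n log n)
C = n! is O(n!)

Therefore, the order from slowest to fastest is: B < A < C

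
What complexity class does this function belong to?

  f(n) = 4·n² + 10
O(n²)

The dominant term in 4·n² + 10 is 4·n², which is Θ(n²).
Lower-order terms (10) are asymptotically negligible.
Constants are absorbed, so the tightest bound is O(n²).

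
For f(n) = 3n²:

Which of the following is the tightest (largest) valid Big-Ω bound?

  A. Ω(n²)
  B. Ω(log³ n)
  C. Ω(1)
A

f(n) = 3n² is Ω(n²).
All listed options are valid Big-Ω bounds (lower bounds),
but Ω(n²) is the tightest (largest valid bound).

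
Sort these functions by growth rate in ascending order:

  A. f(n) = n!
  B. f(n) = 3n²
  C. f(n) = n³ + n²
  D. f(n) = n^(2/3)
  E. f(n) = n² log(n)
D < B < E < C < A

Comparing growth rates:
D = n^(2/3) is O(n^(2/3))
B = 3n² is O(n²)
E = n² log(n) is O(n² log n)
C = n³ + n² is O(n³)
A = n! is O(n!)

Therefore, the order from slowest to fastest is: D < B < E < C < A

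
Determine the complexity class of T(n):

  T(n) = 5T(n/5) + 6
Θ(n)

Master Theorem: a = 5, b = 5, f(n) = 6.
Compute the critical exponent d = log₅(5) = 1.
Compare f(n) = Θ(1) against n^d:
  k = 0 < d = 1, so f(n) = O(n^(d-ε)) — Case 1.
  The recursion cost dominates: T(n) = Θ(n^d) = Θ(n).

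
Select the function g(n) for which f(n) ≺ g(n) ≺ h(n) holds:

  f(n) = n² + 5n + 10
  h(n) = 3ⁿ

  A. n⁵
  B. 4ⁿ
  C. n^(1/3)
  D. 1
A

We need g(n) with n² + 5n + 10 = o(g(n)) and g(n) = o(3ⁿ), i.e. O(n²) ≺ g ≺ O(3ⁿ).
Check each option:
  A. n⁵ — O(n⁵) is strictly between O(n²) and O(3ⁿ) ✓
  B. 4ⁿ — O(4ⁿ) does not grow strictly slower than h(n)
  C. n^(1/3) — O(n^(1/3)) does not grow strictly faster than f(n)
  D. 1 — O(1) does not grow strictly faster than f(n)

Only option A (n⁵) lies strictly between.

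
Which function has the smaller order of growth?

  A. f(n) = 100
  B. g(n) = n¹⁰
A

f(n) = 100 is O(1), while g(n) = n¹⁰ is O(n¹⁰).
Since O(1) grows slower than O(n¹⁰), f(n) is dominated.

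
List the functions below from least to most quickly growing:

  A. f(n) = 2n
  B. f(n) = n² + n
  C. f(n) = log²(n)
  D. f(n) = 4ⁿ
C < A < B < D

Comparing growth rates:
C = log²(n) is O(log² n)
A = 2n is O(n)
B = n² + n is O(n²)
D = 4ⁿ is O(4ⁿ)

Therefore, the order from slowest to fastest is: C < A < B < D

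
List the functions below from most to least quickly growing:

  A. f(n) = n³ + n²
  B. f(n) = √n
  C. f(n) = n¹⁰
C > A > B

Comparing growth rates:
C = n¹⁰ is O(n¹⁰)
A = n³ + n² is O(n³)
B = √n is O(√n)

Therefore, the order from fastest to slowest is: C > A > B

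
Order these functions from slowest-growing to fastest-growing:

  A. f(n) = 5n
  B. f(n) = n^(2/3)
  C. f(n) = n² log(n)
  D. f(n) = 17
D < B < A < C

Comparing growth rates:
D = 17 is O(1)
B = n^(2/3) is O(n^(2/3))
A = 5n is O(n)
C = n² log(n) is O(n² log n)

Therefore, the order from slowest to fastest is: D < B < A < C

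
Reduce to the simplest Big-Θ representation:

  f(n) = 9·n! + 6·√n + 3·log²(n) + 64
Θ(n!)

Order the terms by growth rate: 64 ≺ 3·log²(n) ≺ 6·√n ≺ 9·n!.
The fastest-growing term 9·n! dominates as n → ∞; dropping its constant factor gives Θ(n!).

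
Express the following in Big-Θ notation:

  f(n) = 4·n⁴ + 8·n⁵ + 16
Θ(n⁵)

Order the terms by growth rate: 16 ≺ 4·n⁴ ≺ 8·n⁵.
The fastest-growing term 8·n⁵ dominates as n → ∞; dropping its constant factor gives Θ(n⁵).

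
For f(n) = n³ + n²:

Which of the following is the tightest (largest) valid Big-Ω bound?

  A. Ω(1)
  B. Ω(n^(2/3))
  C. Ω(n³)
C

f(n) = n³ + n² is Ω(n³).
All listed options are valid Big-Ω bounds (lower bounds),
but Ω(n³) is the tightest (largest valid bound).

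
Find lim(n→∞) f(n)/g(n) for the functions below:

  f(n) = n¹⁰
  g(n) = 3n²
∞

Since n¹⁰ (O(n¹⁰)) grows faster than 3n² (O(n²)),
the ratio f(n)/g(n) → ∞ as n → ∞.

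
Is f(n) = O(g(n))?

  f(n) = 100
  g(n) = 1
True

f(n) = 100 and g(n) = 1 are both O(1).
Big-O permits equal growth rates (f ≤ c·g for some c), so f(n) = O(g(n)) is true.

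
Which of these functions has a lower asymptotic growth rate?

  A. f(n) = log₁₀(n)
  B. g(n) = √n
A

f(n) = log₁₀(n) is O(log n), while g(n) = √n is O(√n).
Since O(log n) grows slower than O(√n), f(n) is dominated.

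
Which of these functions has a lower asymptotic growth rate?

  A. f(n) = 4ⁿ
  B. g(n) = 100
B

f(n) = 4ⁿ is O(4ⁿ), while g(n) = 100 is O(1).
Since O(1) grows slower than O(4ⁿ), g(n) is dominated.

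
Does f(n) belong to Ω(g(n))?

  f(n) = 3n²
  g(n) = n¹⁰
False

f(n) = 3n² is O(n²), and g(n) = n¹⁰ is O(n¹⁰).
Since O(n²) grows slower than O(n¹⁰), f(n) = Ω(g(n)) is false.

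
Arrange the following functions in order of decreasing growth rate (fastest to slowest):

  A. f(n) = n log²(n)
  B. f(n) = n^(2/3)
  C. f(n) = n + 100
A > C > B

Comparing growth rates:
A = n log²(n) is O(n log² n)
C = n + 100 is O(n)
B = n^(2/3) is O(n^(2/3))

Therefore, the order from fastest to slowest is: A > C > B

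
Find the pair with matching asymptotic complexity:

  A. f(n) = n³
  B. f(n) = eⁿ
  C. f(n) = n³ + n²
A and C

Examining each function:
  A. n³ is O(n³)
  B. eⁿ is O(eⁿ)
  C. n³ + n² is O(n³)

Functions A and C both have the same complexity class.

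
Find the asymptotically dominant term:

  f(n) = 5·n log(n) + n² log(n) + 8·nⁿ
8·nⁿ

Looking at each term:
  - 5·n log(n) is O(n log n)
  - n² log(n) is O(n² log n)
  - 8·nⁿ is O(nⁿ)

The term 8·nⁿ (O(nⁿ)) grows fastest and dominates all others.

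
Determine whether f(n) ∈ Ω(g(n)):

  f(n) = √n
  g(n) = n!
False

f(n) = √n is O(√n), and g(n) = n! is O(n!).
Since O(√n) grows slower than O(n!), f(n) = Ω(g(n)) is false.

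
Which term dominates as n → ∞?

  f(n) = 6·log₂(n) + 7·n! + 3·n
7·n!

Looking at each term:
  - 6·log₂(n) is O(log n)
  - 7·n! is O(n!)
  - 3·n is O(n)

The term 7·n! (O(n!)) grows fastest and dominates all others.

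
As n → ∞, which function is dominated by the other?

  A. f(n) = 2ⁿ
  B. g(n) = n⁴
B

f(n) = 2ⁿ is O(2ⁿ), while g(n) = n⁴ is O(n⁴).
Since O(n⁴) grows slower than O(2ⁿ), g(n) is dominated.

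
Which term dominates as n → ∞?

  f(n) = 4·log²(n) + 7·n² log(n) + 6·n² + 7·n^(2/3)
7·n² log(n)

Looking at each term:
  - 4·log²(n) is O(log² n)
  - 7·n² log(n) is O(n² log n)
  - 6·n² is O(n²)
  - 7·n^(2/3) is O(n^(2/3))

The term 7·n² log(n) (O(n² log n)) grows fastest and dominates all others.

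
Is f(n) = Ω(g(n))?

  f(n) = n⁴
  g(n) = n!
False

f(n) = n⁴ is O(n⁴), and g(n) = n! is O(n!).
Since O(n⁴) grows slower than O(n!), f(n) = Ω(g(n)) is false.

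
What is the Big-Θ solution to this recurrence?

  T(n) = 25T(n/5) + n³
Θ(n³)

Master Theorem: a = 25, b = 5, f(n) = n³.
Compute the critical exponent d = log₅(25) = 2.
Compare f(n) = Θ(n³) against n^d:
  k = 3 > d = 2, so f(n) = Ω(n^(d+ε)) — Case 3.
  Regularity: a·(n/b)^3/n^3 = a/b^3 = 25/125 < 1 ✓.
  The top-level work dominates: T(n) = Θ(f(n)) = Θ(n³).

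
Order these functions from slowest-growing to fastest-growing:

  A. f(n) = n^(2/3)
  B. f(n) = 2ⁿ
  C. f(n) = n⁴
A < C < B

Comparing growth rates:
A = n^(2/3) is O(n^(2/3))
C = n⁴ is O(n⁴)
B = 2ⁿ is O(2ⁿ)

Therefore, the order from slowest to fastest is: A < C < B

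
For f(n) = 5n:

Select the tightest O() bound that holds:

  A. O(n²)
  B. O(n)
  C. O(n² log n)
B

f(n) = 5n is O(n).
All listed options are valid Big-O bounds (upper bounds),
but O(n) is the tightest (smallest valid bound).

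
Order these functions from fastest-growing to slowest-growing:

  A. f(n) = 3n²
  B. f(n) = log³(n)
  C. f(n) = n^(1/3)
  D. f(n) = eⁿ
D > A > C > B

Comparing growth rates:
D = eⁿ is O(eⁿ)
A = 3n² is O(n²)
C = n^(1/3) is O(n^(1/3))
B = log³(n) is O(log³ n)

Therefore, the order from fastest to slowest is: D > A > C > B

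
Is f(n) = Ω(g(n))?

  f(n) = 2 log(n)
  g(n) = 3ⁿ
False

f(n) = 2 log(n) is O(log n), and g(n) = 3ⁿ is O(3ⁿ).
Since O(log n) grows slower than O(3ⁿ), f(n) = Ω(g(n)) is false.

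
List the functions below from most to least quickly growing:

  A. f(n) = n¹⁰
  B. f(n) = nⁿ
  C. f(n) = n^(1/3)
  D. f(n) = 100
B > A > C > D

Comparing growth rates:
B = nⁿ is O(nⁿ)
A = n¹⁰ is O(n¹⁰)
C = n^(1/3) is O(n^(1/3))
D = 100 is O(1)

Therefore, the order from fastest to slowest is: B > A > C > D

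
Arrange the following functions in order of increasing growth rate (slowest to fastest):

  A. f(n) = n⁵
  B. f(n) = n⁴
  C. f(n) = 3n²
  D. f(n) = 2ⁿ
C < B < A < D

Comparing growth rates:
C = 3n² is O(n²)
B = n⁴ is O(n⁴)
A = n⁵ is O(n⁵)
D = 2ⁿ is O(2ⁿ)

Therefore, the order from slowest to fastest is: C < B < A < D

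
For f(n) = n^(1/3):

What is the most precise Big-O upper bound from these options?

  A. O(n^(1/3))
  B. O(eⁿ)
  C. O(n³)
A

f(n) = n^(1/3) is O(n^(1/3)).
All listed options are valid Big-O bounds (upper bounds),
but O(n^(1/3)) is the tightest (smallest valid bound).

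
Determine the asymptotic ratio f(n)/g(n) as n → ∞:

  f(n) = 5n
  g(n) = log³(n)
∞

Since 5n (O(n)) grows faster than log³(n) (O(log³ n)),
the ratio f(n)/g(n) → ∞ as n → ∞.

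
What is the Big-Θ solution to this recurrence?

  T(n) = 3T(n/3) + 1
Θ(n)

Master Theorem: a = 3, b = 3, f(n) = 1.
Compute the critical exponent d = log₃(3) = 1.
Compare f(n) = Θ(1) against n^d:
  k = 0 < d = 1, so f(n) = O(n^(d-ε)) — Case 1.
  The recursion cost dominates: T(n) = Θ(n^d) = Θ(n).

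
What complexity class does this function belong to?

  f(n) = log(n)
O(log n)

The dominant term in log(n) is log(n), which is Θ(log n).
Constants are absorbed, so the tightest bound is O(log n).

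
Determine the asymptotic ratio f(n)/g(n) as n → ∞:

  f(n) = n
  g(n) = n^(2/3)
∞

Since n (O(n)) grows faster than n^(2/3) (O(n^(2/3))),
the ratio f(n)/g(n) → ∞ as n → ∞.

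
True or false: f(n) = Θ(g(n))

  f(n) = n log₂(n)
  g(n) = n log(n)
True

f(n) = n log₂(n) and g(n) = n log(n) are both O(n log n).
Since they have the same asymptotic growth rate, f(n) = Θ(g(n)) is true.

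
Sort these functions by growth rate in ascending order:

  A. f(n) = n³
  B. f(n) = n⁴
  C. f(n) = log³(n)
C < A < B

Comparing growth rates:
C = log³(n) is O(log³ n)
A = n³ is O(n³)
B = n⁴ is O(n⁴)

Therefore, the order from slowest to fastest is: C < A < B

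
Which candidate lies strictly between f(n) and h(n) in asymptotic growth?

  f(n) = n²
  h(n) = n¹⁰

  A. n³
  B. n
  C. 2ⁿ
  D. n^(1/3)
A

We need g(n) with n² = o(g(n)) and g(n) = o(n¹⁰), i.e. O(n²) ≺ g ≺ O(n¹⁰).
Check each option:
  A. n³ — O(n³) is strictly between O(n²) and O(n¹⁰) ✓
  B. n — O(n) does not grow strictly faster than f(n)
  C. 2ⁿ — O(2ⁿ) does not grow strictly slower than h(n)
  D. n^(1/3) — O(n^(1/3)) does not grow strictly faster than f(n)

Only option A (n³) lies strictly between.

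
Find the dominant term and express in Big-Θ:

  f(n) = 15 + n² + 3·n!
Θ(n!)

Order the terms by growth rate: 15 ≺ n² ≺ 3·n!.
The fastest-growing term 3·n! dominates as n → ∞; dropping its constant factor gives Θ(n!).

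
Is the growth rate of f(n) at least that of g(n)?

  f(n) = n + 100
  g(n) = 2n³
False

f(n) = n + 100 is O(n), and g(n) = 2n³ is O(n³).
Since O(n) grows slower than O(n³), f(n) = Ω(g(n)) is false.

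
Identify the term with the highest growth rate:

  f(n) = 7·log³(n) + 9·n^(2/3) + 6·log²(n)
9·n^(2/3)

Looking at each term:
  - 7·log³(n) is O(log³ n)
  - 9·n^(2/3) is O(n^(2/3))
  - 6·log²(n) is O(log² n)

The term 9·n^(2/3) (O(n^(2/3))) grows fastest and dominates all others.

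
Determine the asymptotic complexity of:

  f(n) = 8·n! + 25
O(n!)

The dominant term in 8·n! + 25 is 8·n!, which is Θ(n!).
Lower-order terms (25) are asymptotically negligible.
Constants are absorbed, so the tightest bound is O(n!).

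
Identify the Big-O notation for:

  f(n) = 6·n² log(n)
O(n² log n)

The dominant term in 6·n² log(n) is 6·n² log(n), which is Θ(n² log n).
Constants are absorbed, so the tightest bound is O(n² log n).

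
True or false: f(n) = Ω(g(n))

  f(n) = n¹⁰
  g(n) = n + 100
True

f(n) = n¹⁰ is O(n¹⁰), and g(n) = n + 100 is O(n).
Since O(n¹⁰) grows at least as fast as O(n), f(n) = Ω(g(n)) is true.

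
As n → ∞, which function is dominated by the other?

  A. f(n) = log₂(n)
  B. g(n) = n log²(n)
A

f(n) = log₂(n) is O(log n), while g(n) = n log²(n) is O(n log² n).
Since O(log n) grows slower than O(n log² n), f(n) is dominated.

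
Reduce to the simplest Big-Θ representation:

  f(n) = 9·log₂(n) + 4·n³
Θ(n³)

Order the terms by growth rate: 9·log₂(n) ≺ 4·n³.
The fastest-growing term 4·n³ dominates as n → ∞; dropping its constant factor gives Θ(n³).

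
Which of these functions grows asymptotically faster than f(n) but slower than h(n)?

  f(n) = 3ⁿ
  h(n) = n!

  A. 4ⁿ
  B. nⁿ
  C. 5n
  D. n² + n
A

We need g(n) with 3ⁿ = o(g(n)) and g(n) = o(n!), i.e. O(3ⁿ) ≺ g ≺ O(n!).
Check each option:
  A. 4ⁿ — O(4ⁿ) is strictly between O(3ⁿ) and O(n!) ✓
  B. nⁿ — O(nⁿ) does not grow strictly slower than h(n)
  C. 5n — O(n) does not grow strictly faster than f(n)
  D. n² + n — O(n²) does not grow strictly faster than f(n)

Only option A (4ⁿ) lies strictly between.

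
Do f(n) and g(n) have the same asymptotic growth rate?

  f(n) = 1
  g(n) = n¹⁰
False

f(n) = 1 is O(1), and g(n) = n¹⁰ is O(n¹⁰).
Since they have different growth rates, f(n) = Θ(g(n)) is false.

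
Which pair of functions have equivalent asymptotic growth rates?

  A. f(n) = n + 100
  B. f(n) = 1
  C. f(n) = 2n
A and C

Examining each function:
  A. n + 100 is O(n)
  B. 1 is O(1)
  C. 2n is O(n)

Functions A and C both have the same complexity class.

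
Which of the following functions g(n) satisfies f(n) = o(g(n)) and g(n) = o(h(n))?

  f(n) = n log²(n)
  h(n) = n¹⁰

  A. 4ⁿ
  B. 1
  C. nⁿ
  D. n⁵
D

We need g(n) with n log²(n) = o(g(n)) and g(n) = o(n¹⁰), i.e. O(n log² n) ≺ g ≺ O(n¹⁰).
Check each option:
  A. 4ⁿ — O(4ⁿ) does not grow strictly slower than h(n)
  B. 1 — O(1) does not grow strictly faster than f(n)
  C. nⁿ — O(nⁿ) does not grow strictly slower than h(n)
  D. n⁵ — O(n⁵) is strictly between O(n log² n) and O(n¹⁰) ✓

Only option D (n⁵) lies strictly between.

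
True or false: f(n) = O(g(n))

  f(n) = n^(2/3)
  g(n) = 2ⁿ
True

f(n) = n^(2/3) is O(n^(2/3)), and g(n) = 2ⁿ is O(2ⁿ).
Since O(n^(2/3)) ⊆ O(2ⁿ) (f grows no faster than g), f(n) = O(g(n)) is true.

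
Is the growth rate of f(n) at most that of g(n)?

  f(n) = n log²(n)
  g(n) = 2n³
True

f(n) = n log²(n) is O(n log² n), and g(n) = 2n³ is O(n³).
Since O(n log² n) ⊆ O(n³) (f grows no faster than g), f(n) = O(g(n)) is true.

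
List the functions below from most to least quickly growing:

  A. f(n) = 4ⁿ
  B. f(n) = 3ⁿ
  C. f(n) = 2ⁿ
A > B > C

Comparing growth rates:
A = 4ⁿ is O(4ⁿ)
B = 3ⁿ is O(3ⁿ)
C = 2ⁿ is O(2ⁿ)

Therefore, the order from fastest to slowest is: A > B > C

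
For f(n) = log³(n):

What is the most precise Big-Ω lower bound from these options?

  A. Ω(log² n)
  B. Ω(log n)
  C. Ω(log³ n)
C

f(n) = log³(n) is Ω(log³ n).
All listed options are valid Big-Ω bounds (lower bounds),
but Ω(log³ n) is the tightest (largest valid bound).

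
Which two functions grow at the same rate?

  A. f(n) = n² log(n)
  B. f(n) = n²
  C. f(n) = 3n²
B and C

Examining each function:
  A. n² log(n) is O(n² log n)
  B. n² is O(n²)
  C. 3n² is O(n²)

Functions B and C both have the same complexity class.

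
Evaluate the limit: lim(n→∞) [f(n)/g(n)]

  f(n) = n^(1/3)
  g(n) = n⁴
0

Since n^(1/3) (O(n^(1/3))) grows slower than n⁴ (O(n⁴)),
the ratio f(n)/g(n) → 0 as n → ∞.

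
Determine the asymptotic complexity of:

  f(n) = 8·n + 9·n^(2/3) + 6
O(n)

The dominant term in 8·n + 9·n^(2/3) + 6 is 8·n, which is Θ(n).
Lower-order terms (9·n^(2/3), 6) are asymptotically negligible.
Constants are absorbed, so the tightest bound is O(n).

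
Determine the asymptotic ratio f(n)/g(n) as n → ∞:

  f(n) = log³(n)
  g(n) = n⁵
0

Since log³(n) (O(log³ n)) grows slower than n⁵ (O(n⁵)),
the ratio f(n)/g(n) → 0 as n → ∞.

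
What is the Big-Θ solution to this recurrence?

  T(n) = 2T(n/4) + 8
Θ(n^log₄(2))

Master Theorem: a = 2, b = 4, f(n) = 8.
Compute the critical exponent d = log₄(2) = 0.500.
Compare f(n) = Θ(1) against n^d:
  k = 0 < d = 0.500, so f(n) = O(n^(d-ε)) — Case 1.
  The recursion cost dominates: T(n) = Θ(n^d) = Θ(n^log₄(2)).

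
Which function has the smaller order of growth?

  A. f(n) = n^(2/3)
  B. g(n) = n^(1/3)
B

f(n) = n^(2/3) is O(n^(2/3)), while g(n) = n^(1/3) is O(n^(1/3)).
Since O(n^(1/3)) grows slower than O(n^(2/3)), g(n) is dominated.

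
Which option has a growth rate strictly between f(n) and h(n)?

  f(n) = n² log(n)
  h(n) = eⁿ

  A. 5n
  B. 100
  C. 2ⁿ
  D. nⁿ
C

We need g(n) with n² log(n) = o(g(n)) and g(n) = o(eⁿ), i.e. O(n² log n) ≺ g ≺ O(eⁿ).
Check each option:
  A. 5n — O(n) does not grow strictly faster than f(n)
  B. 100 — O(1) does not grow strictly faster than f(n)
  C. 2ⁿ — O(2ⁿ) is strictly between O(n² log n) and O(eⁿ) ✓
  D. nⁿ — O(nⁿ) does not grow strictly slower than h(n)

Only option C (2ⁿ) lies strictly between.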